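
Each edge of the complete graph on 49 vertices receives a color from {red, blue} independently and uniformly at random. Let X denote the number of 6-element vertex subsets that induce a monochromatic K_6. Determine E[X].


Let X = Σ_S X_S over the C(49, 6) = 13983816 subsets S of size 6, where X_S = 1 if the K_6 on S is monochromatic.
For a fixed S, the K_6 on S has C(6, 2) = 15 edges. P[all 15 edges red] = (1/2)^15, and likewise for blue, so P[monochromatic] = 2·(1/2)^15 = 2^{1 − 15} = 1/16384.
By linearity of expectation: E[X] = C(49, 6) · 2^{1 − 15} = 13983816 · 1/16384 = 1747977/2048.
Numerically: E[X] ≈ 853.5044.

E[X] = C(49,6)·2^(1−C(6,2)) = 1747977/2048 ≈ 853.5044.


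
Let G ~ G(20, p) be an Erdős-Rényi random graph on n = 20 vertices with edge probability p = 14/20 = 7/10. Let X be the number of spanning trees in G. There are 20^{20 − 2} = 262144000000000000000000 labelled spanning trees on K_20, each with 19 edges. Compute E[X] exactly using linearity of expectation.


K_20 has 20^{20 − 2} = 262144000000000000000000 labelled spanning trees.
For each such spanning tree H, let X_H = 1 if all 19 edges of H are present in G. Then P[X_H = 1] = p^{19} = (7/10)^{19} = 11398895185373143/10000000000000000000.
Summing the indicators: E[X] = Σ_H E[X_H] = 262144000000000000000000 · p^{19} = 262144000000000000000000 · 11398895185373143/10000000000000000000 = 1494075989737228599296/5.
Numerically: E[X] ≈ 2.988e+20.

E[X] = 262144000000000000000000 · (7/10)^{19} = 1494075989737228599296/5 ≈ 2.988e+20.


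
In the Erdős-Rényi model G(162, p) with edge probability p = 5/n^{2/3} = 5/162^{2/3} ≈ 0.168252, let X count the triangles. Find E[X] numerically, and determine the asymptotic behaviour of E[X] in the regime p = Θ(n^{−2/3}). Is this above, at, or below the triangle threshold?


Number of potential triangles: C(162, 3) = 695520.
Each occurs with probability p³ ≈ (0.168252)³ ≈ 4.76299345e-03.
By linearity: E[X] = C(162, 3)·p³ ≈ 695520 · 4.76299345e-03 ≈ 3312.757202.
Since α = 2/3 < 1, p = c/n^{2/3} ≫ 1/n is above the triangle threshold p ~ 1/n. Asymptotically E[X] ~ (c³/6)·n^{3(1−α)} = (5³/6)·n^{1} → ∞; triangles are abundant w.h.p.

E[X] ≈ 3312.757202; in regime p = Θ(1/n^{2/3}) E[X] diverges (above the triangle threshold p ~ 1/n).


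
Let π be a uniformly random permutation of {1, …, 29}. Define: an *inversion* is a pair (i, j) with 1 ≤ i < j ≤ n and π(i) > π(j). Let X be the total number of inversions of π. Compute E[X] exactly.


Write X = Σ X_I over the C(29, 2) = 406 pairs i < j, with X_I the indicator of one inversion.
There are 406 indicators.
For each fixed pair i < j, the values π(i) and π(j) are two distinct elements of {1, …, 29} in uniformly random order; by symmetry P[π(i) > π(j)] = 1/2.
By linearity: E[X] = 406 · (1/2) = C(29, 2) · (1/2) = 406/2 = 203 ≈ 203.0000.

E[X] = 203 = 203.0000.


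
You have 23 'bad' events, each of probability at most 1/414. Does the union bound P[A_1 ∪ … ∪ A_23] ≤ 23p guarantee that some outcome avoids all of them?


Union bound: P[∪_{i=1}^{23} A_i] ≤ Σ_i P[A_i] ≤ 23·p = 23·(1/414) = 1/18.
Numerically: 1/18 ≈ 0.0555556.
Is 1/18 < 1? YES.
Since P[∪ A_i] ≤ 1/18 < 1, the complement has P[∩ A_i^c] ≥ 1 − 1/18 = 17/18 > 0, so some outcome avoids every A_i.

23·p = 1/18 ≈ 0.0555556; existence CERTIFIED by the union bound.


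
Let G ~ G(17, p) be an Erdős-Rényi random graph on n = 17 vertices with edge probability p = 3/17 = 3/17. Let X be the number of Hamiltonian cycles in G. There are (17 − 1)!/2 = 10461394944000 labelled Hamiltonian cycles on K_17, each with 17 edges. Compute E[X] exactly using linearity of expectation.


K_17 has (17 − 1)!/2 = 10461394944000 labelled Hamiltonian cycles.
For each such Hamiltonian cycle H, let X_H = 1 if all 17 edges of H are present in G. Then P[X_H = 1] = p^{17} = (3/17)^{17} = 129140163/827240261886336764177.
By linearity of expectation: E[X] = Σ_H E[X_H] = 10461394944000 · p^{17} = 10461394944000 · 129140163/827240261886336764177 = 1350986248275535872000/827240261886336764177.
Numerically: E[X] ≈ 1.63.

E[X] = 10461394944000 · (3/17)^{17} = 1350986248275535872000/827240261886336764177 ≈ 1.63.


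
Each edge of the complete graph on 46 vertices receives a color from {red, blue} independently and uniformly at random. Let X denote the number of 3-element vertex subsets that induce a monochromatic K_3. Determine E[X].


Let X = Σ_S X_S over the C(46, 3) = 15180 subsets S of size 3, where X_S = 1 if the K_3 on S is monochromatic.
For a fixed S, the K_3 on S has C(3, 2) = 3 edges. P[all 3 edges red] = (1/2)^3, and likewise for blue, so P[monochromatic] = 2·(1/2)^3 = 2^{1 − 3} = 1/4.
Summing: E[X] = C(46, 3) · 2^{1 − 3} = 15180 · 1/4 = 3795.
Numerically: E[X] ≈ 3795.00000.

E[X] = C(46,3)·2^(1−C(3,2)) = 3795 ≈ 3795.00000.


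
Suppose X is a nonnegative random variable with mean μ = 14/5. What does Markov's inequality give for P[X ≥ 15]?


μ = E[X] = 14/5, a = 15.
Markov: P[X ≥ 15] ≤ μ/a = (14/5)/15 = 14/75.
Numerically: ≈ 0.186667.
(Since a = 15 > μ = 2.800000, the bound 14/75 is < 1 and informative.)

P[X ≥ 15] ≤ 14/75 ≈ 0.186667.


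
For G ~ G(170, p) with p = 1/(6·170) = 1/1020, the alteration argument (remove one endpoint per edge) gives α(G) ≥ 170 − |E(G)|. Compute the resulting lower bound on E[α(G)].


E[|E(G)|] = C(170, 2)·p = 14365 · (1/1020) = 169/12.
E[α(G)] ≥ n − E[|E(G)|] = 170 − 169/12 = 1871/12.
Numerically: ≈ 155.916667.
(This is only a lower bound; the true E[α(G)] may be larger.)

E[α(G)] ≥ 1871/12 ≈ 155.916667.


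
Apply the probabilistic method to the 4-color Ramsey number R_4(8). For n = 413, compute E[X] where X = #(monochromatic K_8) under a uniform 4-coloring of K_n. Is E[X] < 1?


E[X] = C(413, 8) · 4^{1 − 28} = 19609040195022817 · 4^{−27} = 19609040195022817/18014398509481984.
As a reduced fraction: E[X] = 19609040195022817/18014398509481984 ≈ 1.0885.
Is E[X] < 1? NO.
Since E[X] ≥ 1, the first-moment bound is inconclusive at n = 413; it does NOT by itself certify R_4(8) > 413.

E[X] = 19609040195022817/18014398509481984 ≈ 1.0885; E[X] ≥ 1; first-moment method inconclusive here.


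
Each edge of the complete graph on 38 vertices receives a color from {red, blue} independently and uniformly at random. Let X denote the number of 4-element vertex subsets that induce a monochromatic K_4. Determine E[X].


Let X = Σ_S X_S over the C(38, 4) = 73815 subsets S of size 4, where X_S = 1 if the K_4 on S is monochromatic.
For a fixed S, the K_4 on S has C(4, 2) = 6 edges. P[all 6 edges red] = (1/2)^6, and likewise for blue, so P[monochromatic] = 2·(1/2)^6 = 2^{1 − 6} = 1/32.
By linearity of expectation: E[X] = C(38, 4) · 2^{1 − 6} = 73815 · 1/32 = 73815/32.
Numerically: E[X] ≈ 2306.718750.

E[X] = C(38,4)·2^(1−C(4,2)) = 73815/32 ≈ 2306.718750.


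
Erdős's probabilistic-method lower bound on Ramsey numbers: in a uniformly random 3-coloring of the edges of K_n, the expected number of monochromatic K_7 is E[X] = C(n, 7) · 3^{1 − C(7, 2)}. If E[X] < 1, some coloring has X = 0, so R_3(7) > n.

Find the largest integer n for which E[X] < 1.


We need C(n, 7) · 3^{1 − 21} < 1, i.e. C(n, 7) < 3^{21 − 1} = 3486784401.
Check values of n near the boundary:
  n = 80: C(80, 7) = 3176716400; 3176716400 < 3486784401? YES
  n = 81: C(81, 7) = 3477216600; 3477216600 < 3486784401? YES
  n = 82: C(82, 7) = 3801756816; 3801756816 < 3486784401? NO
The largest n with C(n, 7) < 3486784401 is n = 81 (where E[X] = 42928600/43046721 ≈ 0.99726). Hence R_3(7) > 81, i.e. R_3(7) ≥ 82.

Largest n = 81; hence R_3(7) > 81.


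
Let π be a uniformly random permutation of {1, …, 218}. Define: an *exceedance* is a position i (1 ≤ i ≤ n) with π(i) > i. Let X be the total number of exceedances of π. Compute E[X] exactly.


Write X = Σ_{i=1}^{218} X_i, where X_i = 1_{π(i) > i}.
For each fixed i, π(i) is uniform over {1, …, 218} (marginal of a uniform permutation), so P[π(i) > i] = (n − i)/n. Summing: Σ_{i=1}^{218} (n − i)/n = (0 + 1 + … + 217)/218 = 218(218 − 1)/(2·218) = (218 − 1)/2.
Hence E[X] = Σ_{i=1}^{218} (218 − i)/218 = 217/2 ≈ 108.500.

E[X] = 217/2 = 108.500.


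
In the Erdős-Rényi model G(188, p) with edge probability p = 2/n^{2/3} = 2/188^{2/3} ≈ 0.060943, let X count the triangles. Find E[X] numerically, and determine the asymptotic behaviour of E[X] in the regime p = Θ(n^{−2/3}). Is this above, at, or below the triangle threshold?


Number of potential triangles: C(188, 3) = 1089836.
Each occurs with probability p³ ≈ (0.060943)³ ≈ 2.2634676e-04.
By linearity: E[X] = C(188, 3)·p³ ≈ 1089836 · 2.2634676e-04 ≈ 246.68085.
Since α = 2/3 < 1, p = c/n^{2/3} ≫ 1/n is above the triangle threshold p ~ 1/n. Asymptotically E[X] ~ (c³/6)·n^{3(1−α)} = (2³/6)·n^{1} → ∞; triangles are abundant w.h.p.

E[X] ≈ 246.68085; in regime p = Θ(1/n^{2/3}) E[X] diverges (above the triangle threshold p ~ 1/n).


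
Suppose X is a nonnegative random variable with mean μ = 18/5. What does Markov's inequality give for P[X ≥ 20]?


μ = E[X] = 18/5, a = 20.
Markov: P[X ≥ 20] ≤ μ/a = (18/5)/20 = 9/50.
Numerically: ≈ 0.180.
(Since a = 20 > μ = 3.600, the bound 9/50 is < 1 and informative.)

P[X ≥ 20] ≤ 9/50 ≈ 0.180.


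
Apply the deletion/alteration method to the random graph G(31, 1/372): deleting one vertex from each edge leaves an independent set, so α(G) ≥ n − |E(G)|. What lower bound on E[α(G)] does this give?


E[|E(G)|] = C(31, 2)·p = 465 · (1/372) = 5/4.
E[α(G)] ≥ n − E[|E(G)|] = 31 − 5/4 = 119/4.
Numerically: ≈ 29.7500.
(This is only a lower bound; the true E[α(G)] may be larger.)

E[α(G)] ≥ 119/4 ≈ 29.7500.


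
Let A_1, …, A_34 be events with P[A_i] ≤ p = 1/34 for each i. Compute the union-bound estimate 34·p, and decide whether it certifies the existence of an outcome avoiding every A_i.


Union bound: P[∪_{i=1}^{34} A_i] ≤ Σ_i P[A_i] ≤ 34·p = 34·(1/34) = 1.
Numerically: 1 ≈ 1.000.
Is 1 < 1? NO.
Since the bound 1 is ≥ 1, the union bound is uninformative here; it does NOT by itself certify existence.

34·p = 1 ≈ 1.000; existence NOT certified by the union bound.


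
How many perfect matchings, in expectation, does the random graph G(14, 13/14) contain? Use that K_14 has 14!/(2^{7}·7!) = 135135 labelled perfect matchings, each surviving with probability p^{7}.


K_14 has 14!/(2^{7}·7!) = 135135 labelled perfect matchings.
For each such perfect matching H, let X_H = 1 if all 7 edges of H are present in G. Then P[X_H = 1] = p^{7} = (13/14)^{7} = 62748517/105413504.
By linearity: E[X] = Σ_H E[X_H] = 135135 · p^{7} = 135135 · 62748517/105413504 = 1211360120685/15059072.
Numerically: E[X] ≈ 8.044e+04.

E[X] = 135135 · (13/14)^{7} = 1211360120685/15059072 ≈ 8.044e+04.


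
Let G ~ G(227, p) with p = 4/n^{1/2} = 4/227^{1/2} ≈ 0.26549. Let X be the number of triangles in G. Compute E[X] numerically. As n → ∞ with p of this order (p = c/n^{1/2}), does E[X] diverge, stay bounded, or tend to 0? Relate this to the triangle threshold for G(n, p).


Number of potential triangles: C(227, 3) = 1923825.
Each occurs with probability p³ ≈ (0.26549)³ ≈ 1.8712904e-02.
By linearity: E[X] = C(227, 3)·p³ ≈ 1923825 · 1.8712904e-02 ≈ 36000.35242.
Since α = 1/2 < 1, p = c/n^{1/2} ≫ 1/n is above the triangle threshold p ~ 1/n. Asymptotically E[X] ~ (c³/6)·n^{3(1−α)} = (4³/6)·n^{1.5} → ∞; triangles are abundant w.h.p.

E[X] ≈ 36000.35242; in regime p = Θ(1/n^{1/2}) E[X] diverges (above the triangle threshold p ~ 1/n).


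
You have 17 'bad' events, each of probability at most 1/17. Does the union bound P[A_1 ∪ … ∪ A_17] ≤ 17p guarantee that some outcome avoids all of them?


Union bound: P[∪_{i=1}^{17} A_i] ≤ Σ_i P[A_i] ≤ 17·p = 17·(1/17) = 1.
Numerically: 1 ≈ 1.0000.
Is 1 < 1? NO.
Since the bound 1 is ≥ 1, the union bound is uninformative here; it does NOT by itself certify existence.

17·p = 1 ≈ 1.0000; existence NOT certified by the union bound.


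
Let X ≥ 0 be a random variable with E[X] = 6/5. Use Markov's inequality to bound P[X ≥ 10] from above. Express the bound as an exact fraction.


μ = E[X] = 6/5, a = 10.
Markov: P[X ≥ 10] ≤ μ/a = (6/5)/10 = 3/25.
Numerically: ≈ 0.120.
(Since a = 10 > μ = 1.200, the bound 3/25 is < 1 and informative.)

P[X ≥ 10] ≤ 3/25 ≈ 0.120.


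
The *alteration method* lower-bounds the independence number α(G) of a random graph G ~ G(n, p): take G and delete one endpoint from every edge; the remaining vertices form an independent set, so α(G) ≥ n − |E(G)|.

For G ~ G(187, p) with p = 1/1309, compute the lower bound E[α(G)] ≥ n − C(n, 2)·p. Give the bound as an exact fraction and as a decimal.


E[|E(G)|] = C(187, 2)·p = 17391 · (1/1309) = 93/7.
E[α(G)] ≥ n − E[|E(G)|] = 187 − 93/7 = 1216/7.
Numerically: ≈ 173.714.
(This is only a lower bound; the true E[α(G)] may be larger.)

E[α(G)] ≥ 1216/7 ≈ 173.714.


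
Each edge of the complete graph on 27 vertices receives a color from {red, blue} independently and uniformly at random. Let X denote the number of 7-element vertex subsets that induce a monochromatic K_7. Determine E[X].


Let X = Σ_S X_S over the C(27, 7) = 888030 subsets S of size 7, where X_S = 1 if the K_7 on S is monochromatic.
For a fixed S, the K_7 on S has C(7, 2) = 21 edges. P[all 21 edges red] = (1/2)^21, and likewise for blue, so P[monochromatic] = 2·(1/2)^21 = 2^{1 − 21} = 1/1048576.
By linearity: E[X] = C(27, 7) · 2^{1 − 21} = 888030 · 1/1048576 = 444015/524288.
Numerically: E[X] ≈ 0.847.

E[X] = C(27,7)·2^(1−C(7,2)) = 444015/524288 ≈ 0.847.


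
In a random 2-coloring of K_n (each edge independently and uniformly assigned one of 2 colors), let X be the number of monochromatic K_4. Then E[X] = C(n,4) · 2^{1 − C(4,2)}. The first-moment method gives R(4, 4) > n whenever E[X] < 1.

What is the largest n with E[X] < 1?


We need C(n, 4) · 2^{1 − 6} < 1, i.e. C(n, 4) < 2^{6 − 1} = 32.
Check values of n near the boundary:
  n = 5: C(5, 4) = 5; 5 < 32? YES
  n = 6: C(6, 4) = 15; 15 < 32? YES
  n = 7: C(7, 4) = 35; 35 < 32? NO
  n = 8: C(8, 4) = 70; 70 < 32? NO
The largest n with C(n, 4) < 32 is n = 6 (where E[X] = 15/32 ≈ 0.468750). Hence R(4, 4) > 6, i.e. R(4, 4) ≥ 7.

Largest n = 6; hence R(4, 4) > 6.


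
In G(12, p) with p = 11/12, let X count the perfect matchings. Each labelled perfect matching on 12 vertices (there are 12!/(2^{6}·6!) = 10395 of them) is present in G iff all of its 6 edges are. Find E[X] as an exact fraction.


K_12 has 12!/(2^{6}·6!) = 10395 labelled perfect matchings.
For each such perfect matching H, let X_H = 1 if all 6 edges of H are present in G. Then P[X_H = 1] = p^{6} = (11/12)^{6} = 1771561/2985984.
Summing the indicators: E[X] = Σ_H E[X_H] = 10395 · p^{6} = 10395 · 1771561/2985984 = 682050985/110592.
Numerically: E[X] ≈ 6.17e+03.

E[X] = 10395 · (11/12)^{6} = 682050985/110592 ≈ 6.17e+03.


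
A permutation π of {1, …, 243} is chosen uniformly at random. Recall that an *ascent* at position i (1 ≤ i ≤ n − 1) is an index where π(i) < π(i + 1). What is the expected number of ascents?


Write X = Σ X_I over i = 1, …, 242, with X_I the indicator of one ascent.
There are 242 indicators.
For each fixed i, the pair (π(i), π(i+1)) is a uniformly random ordered pair of distinct values from {1, …, 243}; by symmetry P[π(i) < π(i+1)] = 1/2.
By linearity: E[X] = 242 · (1/2) = (243 − 1) · (1/2) = 121 ≈ 121.00000.

E[X] = 121 = 121.00000.


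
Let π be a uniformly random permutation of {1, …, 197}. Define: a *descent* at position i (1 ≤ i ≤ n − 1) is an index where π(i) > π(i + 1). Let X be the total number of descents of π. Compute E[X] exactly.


Write X = Σ X_I over i = 1, …, 196, with X_I the indicator of one descent.
There are 196 indicators.
For each fixed i, the pair (π(i), π(i+1)) is a uniformly random ordered pair of distinct values from {1, …, 197}; by symmetry P[π(i) > π(i+1)] = 1/2.
By linearity: E[X] = 196 · (1/2) = (197 − 1) · (1/2) = 98 ≈ 98.000000.

E[X] = 98 = 98.000000.


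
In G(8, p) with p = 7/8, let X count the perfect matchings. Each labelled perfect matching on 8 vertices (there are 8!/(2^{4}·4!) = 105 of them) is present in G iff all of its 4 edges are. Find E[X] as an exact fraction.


K_8 has 8!/(2^{4}·4!) = 105 labelled perfect matchings.
For each such perfect matching H, let X_H = 1 if all 4 edges of H are present in G. Then P[X_H = 1] = p^{4} = (7/8)^{4} = 2401/4096.
Summing the indicators: E[X] = Σ_H E[X_H] = 105 · p^{4} = 105 · 2401/4096 = 252105/4096.
Numerically: E[X] ≈ 61.549.

E[X] = 105 · (7/8)^{4} = 252105/4096 ≈ 61.549.


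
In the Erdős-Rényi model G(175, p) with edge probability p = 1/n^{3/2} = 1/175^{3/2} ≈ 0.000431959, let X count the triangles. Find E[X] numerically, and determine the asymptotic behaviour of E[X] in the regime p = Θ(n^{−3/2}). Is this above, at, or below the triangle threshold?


Number of potential triangles: C(175, 3) = 877975.
Each occurs with probability p³ ≈ (0.000431959)³ ≈ 8.05988381e-11.
By linearity: E[X] = C(175, 3)·p³ ≈ 877975 · 8.05988381e-11 ≈ 0.000071.
Since α = 3/2 > 1, p = c/n^{3/2} = o(1/n) is below the triangle threshold p ~ 1/n. Asymptotically E[X] ~ (c³/6)·n^{3(1−α)} = (1³/6)·n^{-1.5} → 0, so by Markov's inequality G has no triangles w.h.p.

E[X] ≈ 0.000071; in regime p = Θ(1/n^{3/2}) E[X] tends to 0 (below the triangle threshold p ~ 1/n).


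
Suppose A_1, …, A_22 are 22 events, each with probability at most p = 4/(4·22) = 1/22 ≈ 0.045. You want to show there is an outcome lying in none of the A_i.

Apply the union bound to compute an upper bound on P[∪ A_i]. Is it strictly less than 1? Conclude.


Union bound: P[∪_{i=1}^{22} A_i] ≤ Σ_i P[A_i] ≤ 22·p = 22·(1/22) = 1.
Numerically: 1 ≈ 1.000.
Is 1 < 1? NO.
Since the bound 1 is ≥ 1, the union bound is uninformative here; it does NOT by itself certify existence.

22·p = 1 ≈ 1.000; existence NOT certified by the union bound.


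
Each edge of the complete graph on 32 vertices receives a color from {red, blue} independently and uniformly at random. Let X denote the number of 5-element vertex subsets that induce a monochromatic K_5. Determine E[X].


Let X = Σ_S X_S over the C(32, 5) = 201376 subsets S of size 5, where X_S = 1 if the K_5 on S is monochromatic.
For a fixed S, the K_5 on S has C(5, 2) = 10 edges. P[all 10 edges red] = (1/2)^10, and likewise for blue, so P[monochromatic] = 2·(1/2)^10 = 2^{1 − 10} = 1/512.
Summing: E[X] = C(32, 5) · 2^{1 − 10} = 201376 · 1/512 = 6293/16.
Numerically: E[X] ≈ 393.31250.

E[X] = C(32,5)·2^(1−C(5,2)) = 6293/16 ≈ 393.31250.


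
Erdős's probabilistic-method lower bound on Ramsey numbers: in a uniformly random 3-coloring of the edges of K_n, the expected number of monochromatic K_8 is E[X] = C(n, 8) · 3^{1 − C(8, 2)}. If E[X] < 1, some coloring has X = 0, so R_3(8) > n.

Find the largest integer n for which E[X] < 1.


We need C(n, 8) · 3^{1 − 28} < 1, i.e. C(n, 8) < 3^{28 − 1} = 7625597484987.
Check values of n near the boundary:
  n = 153: C(153, 8) = 6183023199255; 6183023199255 < 7625597484987? YES
  n = 154: C(154, 8) = 6521818990995; 6521818990995 < 7625597484987? YES
  n = 155: C(155, 8) = 6876747915675; 6876747915675 < 7625597484987? YES
  n = 156: C(156, 8) = 7248464019225; 7248464019225 < 7625597484987? YES
  n = 157: C(157, 8) = 7637643295425; 7637643295425 < 7625597484987? NO
The largest n with C(n, 8) < 7625597484987 is n = 156 (where E[X] = 805384891025/847288609443 ≈ 0.950544). Hence R_3(8) > 156, i.e. R_3(8) ≥ 157.

Largest n = 156; hence R_3(8) > 156.


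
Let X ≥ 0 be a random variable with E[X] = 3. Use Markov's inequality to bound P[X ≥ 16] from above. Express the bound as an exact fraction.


μ = E[X] = 3, a = 16.
Markov: P[X ≥ 16] ≤ μ/a = (3)/16 = 3/16.
Numerically: ≈ 0.1875.
(Since a = 16 > μ = 3.0000, the bound 3/16 is < 1 and informative.)

P[X ≥ 16] ≤ 3/16 ≈ 0.1875.


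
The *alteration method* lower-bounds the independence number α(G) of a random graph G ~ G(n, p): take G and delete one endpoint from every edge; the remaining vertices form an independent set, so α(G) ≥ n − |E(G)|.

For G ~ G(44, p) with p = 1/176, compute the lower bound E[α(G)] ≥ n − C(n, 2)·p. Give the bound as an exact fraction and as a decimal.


E[|E(G)|] = C(44, 2)·p = 946 · (1/176) = 43/8.
E[α(G)] ≥ n − E[|E(G)|] = 44 − 43/8 = 309/8.
Numerically: ≈ 38.62500.
(This is only a lower bound; the true E[α(G)] may be larger.)

E[α(G)] ≥ 309/8 ≈ 38.62500.


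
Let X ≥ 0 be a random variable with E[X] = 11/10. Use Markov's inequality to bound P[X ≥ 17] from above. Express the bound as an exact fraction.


μ = E[X] = 11/10, a = 17.
Markov: P[X ≥ 17] ≤ μ/a = (11/10)/17 = 11/170.
Numerically: ≈ 0.065.
(Since a = 17 > μ = 1.100, the bound 11/170 is < 1 and informative.)

P[X ≥ 17] ≤ 11/170 ≈ 0.065.


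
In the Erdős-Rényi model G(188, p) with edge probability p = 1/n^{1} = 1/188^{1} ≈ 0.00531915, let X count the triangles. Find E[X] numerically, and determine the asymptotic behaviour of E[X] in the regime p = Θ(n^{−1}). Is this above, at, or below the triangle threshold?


Number of potential triangles: C(188, 3) = 1089836.
Each occurs with probability p³ ≈ (0.00531915)³ ≈ 1.50496518e-07.
By linearity: E[X] = C(188, 3)·p³ ≈ 1089836 · 1.50496518e-07 ≈ 0.164017.
Here α = 1, so p = 1/n is exactly at the triangle threshold p ~ 1/n. Asymptotically E[X] → c³/6 = 1³/6 = 1/6 ≈ 0.166667, a bounded constant. In this regime the triangle count is asymptotically Poisson(c³/6).

E[X] ≈ 0.164017; in regime p = Θ(1/n^{1}) E[X] stays bounded (at the triangle threshold p ~ 1/n).


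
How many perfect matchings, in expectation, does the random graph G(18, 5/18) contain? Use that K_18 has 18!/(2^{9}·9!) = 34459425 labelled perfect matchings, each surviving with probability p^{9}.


K_18 has 18!/(2^{9}·9!) = 34459425 labelled perfect matchings.
For each such perfect matching H, let X_H = 1 if all 9 edges of H are present in G. Then P[X_H = 1] = p^{9} = (5/18)^{9} = 1953125/198359290368.
Summing the indicators: E[X] = Σ_H E[X_H] = 34459425 · p^{9} = 34459425 · 1953125/198359290368 = 830908203125/2448880128.
Numerically: E[X] ≈ 339.301.

E[X] = 34459425 · (5/18)^{9} = 830908203125/2448880128 ≈ 339.301.


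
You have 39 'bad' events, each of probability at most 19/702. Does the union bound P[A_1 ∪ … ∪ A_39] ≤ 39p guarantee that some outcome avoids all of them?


Union bound: P[∪_{i=1}^{39} A_i] ≤ Σ_i P[A_i] ≤ 39·p = 39·(19/702) = 19/18.
Numerically: 19/18 ≈ 1.0555556.
Is 19/18 < 1? NO.
Since the bound 19/18 is ≥ 1, the union bound is uninformative here; it does NOT by itself certify existence.

39·p = 19/18 ≈ 1.0555556; existence NOT certified by the union bound.


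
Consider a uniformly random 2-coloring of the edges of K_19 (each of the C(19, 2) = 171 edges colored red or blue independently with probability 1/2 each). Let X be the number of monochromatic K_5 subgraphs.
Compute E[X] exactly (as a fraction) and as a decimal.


Let X = Σ_S X_S over the C(19, 5) = 11628 subsets S of size 5, where X_S = 1 if the K_5 on S is monochromatic.
For a fixed S, the K_5 on S has C(5, 2) = 10 edges. P[all 10 edges red] = (1/2)^10, and likewise for blue, so P[monochromatic] = 2·(1/2)^10 = 2^{1 − 10} = 1/512.
By linearity: E[X] = C(19, 5) · 2^{1 − 10} = 11628 · 1/512 = 2907/128.
Numerically: E[X] ≈ 22.7109.

E[X] = C(19,5)·2^(1−C(5,2)) = 2907/128 ≈ 22.7109.


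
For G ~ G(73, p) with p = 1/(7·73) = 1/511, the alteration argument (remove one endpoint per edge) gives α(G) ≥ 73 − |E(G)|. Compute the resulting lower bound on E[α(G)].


E[|E(G)|] = C(73, 2)·p = 2628 · (1/511) = 36/7.
E[α(G)] ≥ n − E[|E(G)|] = 73 − 36/7 = 475/7.
Numerically: ≈ 67.857143.
(This is only a lower bound; the true E[α(G)] may be larger.)

E[α(G)] ≥ 475/7 ≈ 67.857143.


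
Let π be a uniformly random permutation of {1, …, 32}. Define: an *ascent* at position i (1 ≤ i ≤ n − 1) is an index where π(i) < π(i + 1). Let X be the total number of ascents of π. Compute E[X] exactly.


Write X = Σ X_I over i = 1, …, 31, with X_I the indicator of one ascent.
There are 31 indicators.
For each fixed i, the pair (π(i), π(i+1)) is a uniformly random ordered pair of distinct values from {1, …, 32}; by symmetry P[π(i) < π(i+1)] = 1/2.
By linearity: E[X] = 31 · (1/2) = (32 − 1) · (1/2) = 31/2 ≈ 15.500.

E[X] = 31/2 = 15.500.


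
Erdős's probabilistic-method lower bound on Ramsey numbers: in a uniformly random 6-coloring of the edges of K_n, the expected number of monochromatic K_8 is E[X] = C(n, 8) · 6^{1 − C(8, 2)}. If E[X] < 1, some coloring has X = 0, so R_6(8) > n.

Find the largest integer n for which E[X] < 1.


We need C(n, 8) · 6^{1 − 28} < 1, i.e. C(n, 8) < 6^{28 − 1} = 1023490369077469249536.
Check values of n near the boundary:
  n = 1590: C(1590, 8) = 995397314198933813310; 995397314198933813310 < 1023490369077469249536? YES
  n = 1591: C(1591, 8) = 1000427749141189953870; 1000427749141189953870 < 1023490369077469249536? YES
  n = 1592: C(1592, 8) = 1005480414540892933435; 1005480414540892933435 < 1023490369077469249536? YES
  n = 1593: C(1593, 8) = 1010555394551193970323; 1010555394551193970323 < 1023490369077469249536? YES
  n = 1594: C(1594, 8) = 1015652773590544255167; 1015652773590544255167 < 1023490369077469249536? YES
  n = 1595: C(1595, 8) = 1020772636343363633895; 1020772636343363633895 < 1023490369077469249536? YES
  n = 1596: C(1596, 8) = 1025915067760710553965; 1025915067760710553965 < 1023490369077469249536? NO
The largest n with C(n, 8) < 1023490369077469249536 is n = 1595 (where E[X] = 113419181815929292655/113721152119718805504 ≈ 0.9973). Hence R_6(8) > 1595, i.e. R_6(8) ≥ 1596.

Largest n = 1595; hence R_6(8) > 1595.


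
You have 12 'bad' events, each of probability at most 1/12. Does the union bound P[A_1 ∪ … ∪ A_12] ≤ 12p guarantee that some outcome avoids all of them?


Union bound: P[∪_{i=1}^{12} A_i] ≤ Σ_i P[A_i] ≤ 12·p = 12·(1/12) = 1.
Numerically: 1 ≈ 1.000000.
Is 1 < 1? NO.
Since the bound 1 is ≥ 1, the union bound is uninformative here; it does NOT by itself certify existence.

12·p = 1 ≈ 1.000000; existence NOT certified by the union bound.


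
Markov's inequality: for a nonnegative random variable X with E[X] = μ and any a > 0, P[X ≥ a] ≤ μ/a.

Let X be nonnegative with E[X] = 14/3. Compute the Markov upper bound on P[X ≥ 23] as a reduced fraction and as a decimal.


μ = E[X] = 14/3, a = 23.
Markov: P[X ≥ 23] ≤ μ/a = (14/3)/23 = 14/69.
Numerically: ≈ 0.203.
(Since a = 23 > μ = 4.667, the bound 14/69 is < 1 and informative.)

P[X ≥ 23] ≤ 14/69 ≈ 0.203.


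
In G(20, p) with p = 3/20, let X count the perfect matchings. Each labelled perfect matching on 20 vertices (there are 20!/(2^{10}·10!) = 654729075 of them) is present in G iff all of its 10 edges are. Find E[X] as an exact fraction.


K_20 has 20!/(2^{10}·10!) = 654729075 labelled perfect matchings.
For each such perfect matching H, let X_H = 1 if all 10 edges of H are present in G. Then P[X_H = 1] = p^{10} = (3/20)^{10} = 59049/10240000000000.
Summing the indicators: E[X] = Σ_H E[X_H] = 654729075 · p^{10} = 654729075 · 59049/10240000000000 = 1546443885987/409600000000.
Numerically: E[X] ≈ 3.7755.

E[X] = 654729075 · (3/20)^{10} = 1546443885987/409600000000 ≈ 3.7755.


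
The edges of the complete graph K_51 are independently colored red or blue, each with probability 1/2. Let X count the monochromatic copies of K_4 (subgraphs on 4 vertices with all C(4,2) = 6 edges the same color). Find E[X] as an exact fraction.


Let X = Σ_S X_S over the C(51, 4) = 249900 subsets S of size 4, where X_S = 1 if the K_4 on S is monochromatic.
For a fixed S, the K_4 on S has C(4, 2) = 6 edges. P[all 6 edges red] = (1/2)^6, and likewise for blue, so P[monochromatic] = 2·(1/2)^6 = 2^{1 − 6} = 1/32.
Summing: E[X] = C(51, 4) · 2^{1 − 6} = 249900 · 1/32 = 62475/8.
Numerically: E[X] ≈ 7809.375000.

E[X] = C(51,4)·2^(1−C(4,2)) = 62475/8 ≈ 7809.375000.


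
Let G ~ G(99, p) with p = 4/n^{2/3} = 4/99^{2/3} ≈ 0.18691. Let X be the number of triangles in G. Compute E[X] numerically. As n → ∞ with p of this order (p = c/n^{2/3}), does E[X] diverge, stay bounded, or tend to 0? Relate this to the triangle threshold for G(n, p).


Number of potential triangles: C(99, 3) = 156849.
Each occurs with probability p³ ≈ (0.18691)³ ≈ 6.5299459e-03.
By linearity: E[X] = C(99, 3)·p³ ≈ 156849 · 6.5299459e-03 ≈ 1024.21549.
Since α = 2/3 < 1, p = c/n^{2/3} ≫ 1/n is above the triangle threshold p ~ 1/n. Asymptotically E[X] ~ (c³/6)·n^{3(1−α)} = (4³/6)·n^{1} → ∞; triangles are abundant w.h.p.

E[X] ≈ 1024.21549; in regime p = Θ(1/n^{2/3}) E[X] diverges (above the triangle threshold p ~ 1/n).


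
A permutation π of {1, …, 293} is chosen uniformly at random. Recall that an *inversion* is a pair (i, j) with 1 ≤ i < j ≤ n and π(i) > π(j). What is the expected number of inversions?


Write X = Σ X_I over the C(293, 2) = 42778 pairs i < j, with X_I the indicator of one inversion.
There are 42778 indicators.
For each fixed pair i < j, the values π(i) and π(j) are two distinct elements of {1, …, 293} in uniformly random order; by symmetry P[π(i) > π(j)] = 1/2.
By linearity: E[X] = 42778 · (1/2) = C(293, 2) · (1/2) = 42778/2 = 21389 ≈ 21389.000.

E[X] = 21389 = 21389.000.


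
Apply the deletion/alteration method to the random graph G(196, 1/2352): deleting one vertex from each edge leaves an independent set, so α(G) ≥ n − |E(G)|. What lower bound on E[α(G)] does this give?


E[|E(G)|] = C(196, 2)·p = 19110 · (1/2352) = 65/8.
E[α(G)] ≥ n − E[|E(G)|] = 196 − 65/8 = 1503/8.
Numerically: ≈ 187.8750.
(This is only a lower bound; the true E[α(G)] may be larger.)

E[α(G)] ≥ 1503/8 ≈ 187.8750.


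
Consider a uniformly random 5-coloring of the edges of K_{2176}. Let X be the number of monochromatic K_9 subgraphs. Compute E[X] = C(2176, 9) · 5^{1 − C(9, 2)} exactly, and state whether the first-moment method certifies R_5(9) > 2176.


E[X] = C(2176, 9) · 5^{1 − 36} = 2964644298134342657641600 · 5^{−35} = 2964644298134342657641600/2910383045673370361328125.
As a reduced fraction: E[X] = 118585771925373706305664/116415321826934814453125 ≈ 1.019.
Is E[X] < 1? NO.
Since E[X] ≥ 1, the first-moment bound is inconclusive at n = 2176; it does NOT by itself certify R_5(9) > 2176.

E[X] = 118585771925373706305664/116415321826934814453125 ≈ 1.019; E[X] ≥ 1; first-moment method inconclusive here.


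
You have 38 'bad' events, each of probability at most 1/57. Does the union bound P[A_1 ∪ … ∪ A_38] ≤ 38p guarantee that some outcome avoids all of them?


Union bound: P[∪_{i=1}^{38} A_i] ≤ Σ_i P[A_i] ≤ 38·p = 38·(1/57) = 2/3.
Numerically: 2/3 ≈ 0.66667.
Is 2/3 < 1? YES.
Since P[∪ A_i] ≤ 2/3 < 1, the complement has P[∩ A_i^c] ≥ 1 − 2/3 = 1/3 > 0, so some outcome avoids every A_i.

38·p = 2/3 ≈ 0.66667; existence CERTIFIED by the union bound.


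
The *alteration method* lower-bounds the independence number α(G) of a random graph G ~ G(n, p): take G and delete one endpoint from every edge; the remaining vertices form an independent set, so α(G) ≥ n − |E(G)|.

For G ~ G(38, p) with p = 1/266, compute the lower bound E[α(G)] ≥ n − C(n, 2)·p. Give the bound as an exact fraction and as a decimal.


E[|E(G)|] = C(38, 2)·p = 703 · (1/266) = 37/14.
E[α(G)] ≥ n − E[|E(G)|] = 38 − 37/14 = 495/14.
Numerically: ≈ 35.357.
(This is only a lower bound; the true E[α(G)] may be larger.)

E[α(G)] ≥ 495/14 ≈ 35.357.


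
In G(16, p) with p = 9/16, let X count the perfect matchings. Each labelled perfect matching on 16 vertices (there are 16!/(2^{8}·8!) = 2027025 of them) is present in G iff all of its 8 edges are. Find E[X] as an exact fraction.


K_16 has 16!/(2^{8}·8!) = 2027025 labelled perfect matchings.
For each such perfect matching H, let X_H = 1 if all 8 edges of H are present in G. Then P[X_H = 1] = p^{8} = (9/16)^{8} = 43046721/4294967296.
By linearity of expectation: E[X] = Σ_H E[X_H] = 2027025 · p^{8} = 2027025 · 43046721/4294967296 = 87256779635025/4294967296.
Numerically: E[X] ≈ 2.03e+04.

E[X] = 2027025 · (9/16)^{8} = 87256779635025/4294967296 ≈ 2.03e+04.


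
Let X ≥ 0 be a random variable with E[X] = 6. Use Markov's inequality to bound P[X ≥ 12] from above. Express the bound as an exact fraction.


μ = E[X] = 6, a = 12.
Markov: P[X ≥ 12] ≤ μ/a = (6)/12 = 1/2.
Numerically: ≈ 0.50000.
(Since a = 12 > μ = 6.00000, the bound 1/2 is < 1 and informative.)

P[X ≥ 12] ≤ 1/2 ≈ 0.50000.


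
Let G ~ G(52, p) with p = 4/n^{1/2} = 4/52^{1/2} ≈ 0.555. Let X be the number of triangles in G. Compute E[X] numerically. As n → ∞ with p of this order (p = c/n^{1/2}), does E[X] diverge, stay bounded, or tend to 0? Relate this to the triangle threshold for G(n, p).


Number of potential triangles: C(52, 3) = 22100.
Each occurs with probability p³ ≈ (0.555)³ ≈ 1.70677e-01.
By linearity: E[X] = C(52, 3)·p³ ≈ 22100 · 1.70677e-01 ≈ 3771.961.
Since α = 1/2 < 1, p = c/n^{1/2} ≫ 1/n is above the triangle threshold p ~ 1/n. Asymptotically E[X] ~ (c³/6)·n^{3(1−α)} = (4³/6)·n^{1.5} → ∞; triangles are abundant w.h.p.

E[X] ≈ 3771.961; in regime p = Θ(1/n^{1/2}) E[X] diverges (above the triangle threshold p ~ 1/n).


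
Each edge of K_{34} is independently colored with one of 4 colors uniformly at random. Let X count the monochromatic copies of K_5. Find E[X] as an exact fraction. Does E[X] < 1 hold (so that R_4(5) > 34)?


E[X] = C(34, 5) · 4^{1 − 10} = 278256 · 4^{−9} = 278256/262144.
As a reduced fraction: E[X] = 17391/16384 ≈ 1.0615.
Is E[X] < 1? NO.
Since E[X] ≥ 1, the first-moment bound is inconclusive at n = 34; it does NOT by itself certify R_4(5) > 34.

E[X] = 17391/16384 ≈ 1.0615; E[X] ≥ 1; first-moment method inconclusive here.


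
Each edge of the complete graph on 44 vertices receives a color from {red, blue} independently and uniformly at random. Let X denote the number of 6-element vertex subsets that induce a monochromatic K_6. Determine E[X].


Let X = Σ_S X_S over the C(44, 6) = 7059052 subsets S of size 6, where X_S = 1 if the K_6 on S is monochromatic.
For a fixed S, the K_6 on S has C(6, 2) = 15 edges. P[all 15 edges red] = (1/2)^15, and likewise for blue, so P[monochromatic] = 2·(1/2)^15 = 2^{1 − 15} = 1/16384.
Summing: E[X] = C(44, 6) · 2^{1 − 15} = 7059052 · 1/16384 = 1764763/4096.
Numerically: E[X] ≈ 430.85034.

E[X] = C(44,6)·2^(1−C(6,2)) = 1764763/4096 ≈ 430.85034.


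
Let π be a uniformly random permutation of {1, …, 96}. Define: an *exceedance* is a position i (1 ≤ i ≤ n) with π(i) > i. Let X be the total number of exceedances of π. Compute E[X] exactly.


Write X = Σ_{i=1}^{96} X_i, where X_i = 1_{π(i) > i}.
For each fixed i, π(i) is uniform over {1, …, 96} (marginal of a uniform permutation), so P[π(i) > i] = (n − i)/n. Summing: Σ_{i=1}^{96} (n − i)/n = (0 + 1 + … + 95)/96 = 96(96 − 1)/(2·96) = (96 − 1)/2.
Hence E[X] = Σ_{i=1}^{96} (96 − i)/96 = 95/2 ≈ 47.50000.

E[X] = 95/2 = 47.50000.


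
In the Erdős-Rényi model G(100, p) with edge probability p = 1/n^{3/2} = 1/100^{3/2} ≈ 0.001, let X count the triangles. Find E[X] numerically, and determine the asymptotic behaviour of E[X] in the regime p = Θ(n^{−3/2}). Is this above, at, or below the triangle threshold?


Number of potential triangles: C(100, 3) = 161700.
Each occurs with probability p³ ≈ (0.001)³ ≈ 1.000000e-09.
By linearity: E[X] = C(100, 3)·p³ ≈ 161700 · 1.000000e-09 ≈ 0.0002.
Since α = 3/2 > 1, p = c/n^{3/2} = o(1/n) is below the triangle threshold p ~ 1/n. Asymptotically E[X] ~ (c³/6)·n^{3(1−α)} = (1³/6)·n^{-1.5} → 0, so by Markov's inequality G has no triangles w.h.p.

E[X] ≈ 0.0002; in regime p = Θ(1/n^{3/2}) E[X] tends to 0 (below the triangle threshold p ~ 1/n).


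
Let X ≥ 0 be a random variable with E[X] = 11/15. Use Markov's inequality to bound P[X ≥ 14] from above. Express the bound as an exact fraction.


μ = E[X] = 11/15, a = 14.
Markov: P[X ≥ 14] ≤ μ/a = (11/15)/14 = 11/210.
Numerically: ≈ 0.052.
(Since a = 14 > μ = 0.733, the bound 11/210 is < 1 and informative.)

P[X ≥ 14] ≤ 11/210 ≈ 0.052.


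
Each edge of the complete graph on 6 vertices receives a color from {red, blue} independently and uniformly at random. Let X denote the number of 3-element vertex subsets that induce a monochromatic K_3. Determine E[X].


Let X = Σ_S X_S over the C(6, 3) = 20 subsets S of size 3, where X_S = 1 if the K_3 on S is monochromatic.
For a fixed S, the K_3 on S has C(3, 2) = 3 edges. P[all 3 edges red] = (1/2)^3, and likewise for blue, so P[monochromatic] = 2·(1/2)^3 = 2^{1 − 3} = 1/4.
By linearity: E[X] = C(6, 3) · 2^{1 − 3} = 20 · 1/4 = 5.
Numerically: E[X] ≈ 5.00000.

E[X] = C(6,3)·2^(1−C(3,2)) = 5 ≈ 5.00000.


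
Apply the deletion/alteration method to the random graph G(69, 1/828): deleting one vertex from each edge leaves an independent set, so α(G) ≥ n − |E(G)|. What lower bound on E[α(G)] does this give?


E[|E(G)|] = C(69, 2)·p = 2346 · (1/828) = 17/6.
E[α(G)] ≥ n − E[|E(G)|] = 69 − 17/6 = 397/6.
Numerically: ≈ 66.16667.
(This is only a lower bound; the true E[α(G)] may be larger.)

E[α(G)] ≥ 397/6 ≈ 66.16667.


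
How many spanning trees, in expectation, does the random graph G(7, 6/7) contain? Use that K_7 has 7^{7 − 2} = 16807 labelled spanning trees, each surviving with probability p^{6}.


K_7 has 7^{7 − 2} = 16807 labelled spanning trees.
For each such spanning tree H, let X_H = 1 if all 6 edges of H are present in G. Then P[X_H = 1] = p^{6} = (6/7)^{6} = 46656/117649.
Summing the indicators: E[X] = Σ_H E[X_H] = 16807 · p^{6} = 16807 · 46656/117649 = 46656/7.
Numerically: E[X] ≈ 6665.

E[X] = 16807 · (6/7)^{6} = 46656/7 ≈ 6665.


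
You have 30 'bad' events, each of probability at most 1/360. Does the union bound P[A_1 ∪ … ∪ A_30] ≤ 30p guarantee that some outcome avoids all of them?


Union bound: P[∪_{i=1}^{30} A_i] ≤ Σ_i P[A_i] ≤ 30·p = 30·(1/360) = 1/12.
Numerically: 1/12 ≈ 0.083333.
Is 1/12 < 1? YES.
Since P[∪ A_i] ≤ 1/12 < 1, the complement has P[∩ A_i^c] ≥ 1 − 1/12 = 11/12 > 0, so some outcome avoids every A_i.

30·p = 1/12 ≈ 0.083333; existence CERTIFIED by the union bound.


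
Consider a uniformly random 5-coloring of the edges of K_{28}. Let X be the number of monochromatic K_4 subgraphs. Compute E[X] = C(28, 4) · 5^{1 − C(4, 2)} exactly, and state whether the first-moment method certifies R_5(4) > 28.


E[X] = C(28, 4) · 5^{1 − 6} = 20475 · 5^{−5} = 20475/3125.
As a reduced fraction: E[X] = 819/125 ≈ 6.552000.
Is E[X] < 1? NO.
Since E[X] ≥ 1, the first-moment bound is inconclusive at n = 28; it does NOT by itself certify R_5(4) > 28.

E[X] = 819/125 ≈ 6.552000; E[X] ≥ 1; first-moment method inconclusive here.


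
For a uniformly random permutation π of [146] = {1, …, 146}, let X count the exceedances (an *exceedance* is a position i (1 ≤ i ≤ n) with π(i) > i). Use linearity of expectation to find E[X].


Write X = Σ_{i=1}^{146} X_i, where X_i = 1_{π(i) > i}.
For each fixed i, π(i) is uniform over {1, …, 146} (marginal of a uniform permutation), so P[π(i) > i] = (n − i)/n. Summing: Σ_{i=1}^{146} (n − i)/n = (0 + 1 + … + 145)/146 = 146(146 − 1)/(2·146) = (146 − 1)/2.
Hence E[X] = Σ_{i=1}^{146} (146 − i)/146 = 145/2 ≈ 72.5000.

E[X] = 145/2 = 72.5000.
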